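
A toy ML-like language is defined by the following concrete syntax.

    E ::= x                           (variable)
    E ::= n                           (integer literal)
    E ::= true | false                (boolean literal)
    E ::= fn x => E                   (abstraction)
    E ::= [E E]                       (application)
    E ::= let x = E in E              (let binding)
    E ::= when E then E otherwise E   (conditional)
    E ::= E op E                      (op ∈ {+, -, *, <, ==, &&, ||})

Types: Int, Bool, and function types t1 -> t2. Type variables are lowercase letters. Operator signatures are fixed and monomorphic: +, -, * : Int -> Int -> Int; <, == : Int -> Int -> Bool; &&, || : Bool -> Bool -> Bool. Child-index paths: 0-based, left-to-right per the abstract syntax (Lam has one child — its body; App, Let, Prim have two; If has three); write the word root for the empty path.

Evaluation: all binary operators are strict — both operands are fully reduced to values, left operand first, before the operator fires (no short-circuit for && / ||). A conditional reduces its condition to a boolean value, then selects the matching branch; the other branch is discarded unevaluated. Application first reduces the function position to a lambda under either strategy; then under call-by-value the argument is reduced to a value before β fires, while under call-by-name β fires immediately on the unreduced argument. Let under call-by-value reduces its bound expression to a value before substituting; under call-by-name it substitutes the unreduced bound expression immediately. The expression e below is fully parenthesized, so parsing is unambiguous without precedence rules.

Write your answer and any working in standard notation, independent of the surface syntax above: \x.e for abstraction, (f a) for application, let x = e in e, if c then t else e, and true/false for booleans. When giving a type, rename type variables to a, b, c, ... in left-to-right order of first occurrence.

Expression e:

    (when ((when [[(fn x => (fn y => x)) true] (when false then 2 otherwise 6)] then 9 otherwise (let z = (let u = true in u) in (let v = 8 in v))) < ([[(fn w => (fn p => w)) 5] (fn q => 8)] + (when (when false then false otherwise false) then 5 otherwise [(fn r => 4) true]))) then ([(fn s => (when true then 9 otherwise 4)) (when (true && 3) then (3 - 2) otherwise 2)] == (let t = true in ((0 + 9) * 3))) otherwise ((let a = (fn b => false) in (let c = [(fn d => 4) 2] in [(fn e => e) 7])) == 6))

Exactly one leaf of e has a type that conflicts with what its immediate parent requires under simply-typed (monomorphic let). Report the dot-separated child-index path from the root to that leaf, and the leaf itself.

Working:
x : a
\y._ : b -> a
\x._ : a -> b -> a
  unify a -> b -> a ~ Bool -> c
  unify a ~ Bool
  unify b -> Bool ~ c
_ _ : b -> Bool
  unify Bool ~ Bool
  unify Int ~ Int
  unify b -> Bool ~ Int -> d
  unify b ~ Int
  unify Bool ~ d
_ _ : Bool
  unify Bool ~ Bool
let u : Bool
u : Bool
let z : Bool
let v : Int
v : Int
  unify Int ~ Int
  unify Int ~ Int
w : e
\p._ : f -> e
\w._ : e -> f -> e
  unify e -> f -> e ~ Int -> g
  unify e ~ Int
  unify f -> Int ~ g
_ _ : f -> Int
\q._ : h -> Int
  unify f -> Int ~ (h -> Int) -> i
  unify f ~ h -> Int
  unify Int ~ i
_ _ : Int
  unify Int ~ Int
  unify Bool ~ Bool
  unify Bool ~ Bool
  unify Bool ~ Bool
\r._ : j -> Int
  unify j -> Int ~ Bool -> k
  unify j ~ Bool
  unify Int ~ k
_ _ : Int
  unify Int ~ Int
  unify Int ~ Int
  unify Int ~ Int
  unify Bool ~ Bool
  unify Bool ~ Bool
  unify Int ~ Int
\s._ : l -> Int
  unify Bool ~ Bool
  unify Int ~ Bool
  FAIL: mismatch Int ~ Bool

Answer: 1.0.1.0.1 : 3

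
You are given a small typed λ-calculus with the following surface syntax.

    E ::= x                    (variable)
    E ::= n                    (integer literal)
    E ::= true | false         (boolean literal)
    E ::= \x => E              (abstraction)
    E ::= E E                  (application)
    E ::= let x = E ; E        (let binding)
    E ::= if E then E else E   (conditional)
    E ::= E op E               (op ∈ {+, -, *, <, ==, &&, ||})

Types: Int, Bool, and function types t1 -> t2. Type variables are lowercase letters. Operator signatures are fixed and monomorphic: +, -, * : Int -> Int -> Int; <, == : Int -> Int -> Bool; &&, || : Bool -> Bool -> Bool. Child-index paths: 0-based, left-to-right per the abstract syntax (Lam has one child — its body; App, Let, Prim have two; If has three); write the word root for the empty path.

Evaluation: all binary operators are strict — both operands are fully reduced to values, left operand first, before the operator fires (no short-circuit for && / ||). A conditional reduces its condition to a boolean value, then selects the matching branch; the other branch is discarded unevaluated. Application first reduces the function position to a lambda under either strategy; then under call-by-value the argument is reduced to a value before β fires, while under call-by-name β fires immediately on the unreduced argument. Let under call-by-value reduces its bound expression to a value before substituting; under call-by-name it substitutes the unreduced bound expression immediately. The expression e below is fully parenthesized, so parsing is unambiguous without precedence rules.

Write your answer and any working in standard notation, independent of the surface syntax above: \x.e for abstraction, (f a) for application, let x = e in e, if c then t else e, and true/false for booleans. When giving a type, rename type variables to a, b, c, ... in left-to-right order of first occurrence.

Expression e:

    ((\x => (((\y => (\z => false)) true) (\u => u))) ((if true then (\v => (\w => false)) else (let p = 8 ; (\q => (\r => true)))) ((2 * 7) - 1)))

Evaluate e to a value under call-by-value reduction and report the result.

Trace:
step 0: ((\x.(((\y.(\z.false)) true) (\u.u))) ((if true then (\v.(\w.false)) else (let p = 8 in (\q.(\r.true)))) ((2 * 7) - 1)))
step 1: [if@1.0] ((\x.(((\y.(\z.false)) true) (\u.u))) ((\v.(\w.false)) ((2 * 7) - 1)))
step 2: [delta@1.1.0] ((\x.(((\y.(\z.false)) true) (\u.u))) ((\v.(\w.false)) (14 - 1)))
step 3: [delta@1.1] ((\x.(((\y.(\z.false)) true) (\u.u))) ((\v.(\w.false)) 13))
step 4: [beta@1] ((\x.(((\y.(\z.false)) true) (\u.u))) (\w.false))
step 5: [beta@root] (((\y.(\z.false)) true) (\u.u))
step 6: [beta@0] ((\z.false) (\u.u))
step 7: [beta@root] false

Answer: false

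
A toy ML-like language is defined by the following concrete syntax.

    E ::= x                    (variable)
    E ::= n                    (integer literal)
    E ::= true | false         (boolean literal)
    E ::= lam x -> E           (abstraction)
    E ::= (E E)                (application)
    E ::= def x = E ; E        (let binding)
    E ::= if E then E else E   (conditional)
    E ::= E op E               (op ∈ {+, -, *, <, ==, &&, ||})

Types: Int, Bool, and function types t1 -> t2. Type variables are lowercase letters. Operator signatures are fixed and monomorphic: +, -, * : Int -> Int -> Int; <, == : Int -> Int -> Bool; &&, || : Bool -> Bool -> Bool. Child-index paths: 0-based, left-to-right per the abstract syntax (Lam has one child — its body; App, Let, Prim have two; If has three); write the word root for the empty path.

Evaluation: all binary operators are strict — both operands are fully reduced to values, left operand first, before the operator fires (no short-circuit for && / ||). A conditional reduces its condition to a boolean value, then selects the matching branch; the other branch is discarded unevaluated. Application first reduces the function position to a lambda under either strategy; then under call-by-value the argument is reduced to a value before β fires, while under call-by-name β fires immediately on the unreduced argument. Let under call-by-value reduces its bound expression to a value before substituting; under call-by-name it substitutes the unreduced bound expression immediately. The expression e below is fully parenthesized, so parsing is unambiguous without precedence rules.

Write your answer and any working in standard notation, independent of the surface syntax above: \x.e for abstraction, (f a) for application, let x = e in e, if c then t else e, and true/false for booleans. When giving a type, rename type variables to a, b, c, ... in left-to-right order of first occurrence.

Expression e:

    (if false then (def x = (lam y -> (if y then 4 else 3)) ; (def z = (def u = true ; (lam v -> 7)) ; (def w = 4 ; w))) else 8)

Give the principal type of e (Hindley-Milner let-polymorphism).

Working:
  unify Bool ~ Bool
y : a
  unify a ~ Bool
  unify Int ~ Int
\y._ : Bool -> Int
let x : Bool -> Int
let u : Bool
\v._ : b -> Int
let z : forall. b -> Int
let w : Int
w : Int
  unify Int ~ Int

Answer: Int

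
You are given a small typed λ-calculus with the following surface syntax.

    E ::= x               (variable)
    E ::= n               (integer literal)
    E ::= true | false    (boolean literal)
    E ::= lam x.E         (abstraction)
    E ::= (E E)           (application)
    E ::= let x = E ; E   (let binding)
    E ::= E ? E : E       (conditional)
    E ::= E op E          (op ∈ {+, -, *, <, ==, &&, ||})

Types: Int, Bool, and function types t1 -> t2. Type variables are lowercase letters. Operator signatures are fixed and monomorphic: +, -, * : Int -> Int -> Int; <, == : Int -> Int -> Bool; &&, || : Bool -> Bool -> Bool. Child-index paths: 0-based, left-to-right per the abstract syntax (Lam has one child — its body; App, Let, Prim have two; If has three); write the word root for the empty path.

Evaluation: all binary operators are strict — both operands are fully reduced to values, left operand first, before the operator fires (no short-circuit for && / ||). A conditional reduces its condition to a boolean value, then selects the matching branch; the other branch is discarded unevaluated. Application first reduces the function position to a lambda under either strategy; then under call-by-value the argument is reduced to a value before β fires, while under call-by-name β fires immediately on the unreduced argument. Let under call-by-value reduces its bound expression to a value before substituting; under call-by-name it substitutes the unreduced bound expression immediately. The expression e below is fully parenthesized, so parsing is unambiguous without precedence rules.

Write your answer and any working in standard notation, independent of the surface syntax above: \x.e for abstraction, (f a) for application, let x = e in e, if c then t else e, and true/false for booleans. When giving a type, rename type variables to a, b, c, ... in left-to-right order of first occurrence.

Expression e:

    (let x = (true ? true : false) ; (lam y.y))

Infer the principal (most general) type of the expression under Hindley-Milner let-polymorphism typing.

Working:
  unify Bool ~ Bool
  unify Bool ~ Bool
let x : Bool
y : a
\y._ : a -> a

Answer: a -> a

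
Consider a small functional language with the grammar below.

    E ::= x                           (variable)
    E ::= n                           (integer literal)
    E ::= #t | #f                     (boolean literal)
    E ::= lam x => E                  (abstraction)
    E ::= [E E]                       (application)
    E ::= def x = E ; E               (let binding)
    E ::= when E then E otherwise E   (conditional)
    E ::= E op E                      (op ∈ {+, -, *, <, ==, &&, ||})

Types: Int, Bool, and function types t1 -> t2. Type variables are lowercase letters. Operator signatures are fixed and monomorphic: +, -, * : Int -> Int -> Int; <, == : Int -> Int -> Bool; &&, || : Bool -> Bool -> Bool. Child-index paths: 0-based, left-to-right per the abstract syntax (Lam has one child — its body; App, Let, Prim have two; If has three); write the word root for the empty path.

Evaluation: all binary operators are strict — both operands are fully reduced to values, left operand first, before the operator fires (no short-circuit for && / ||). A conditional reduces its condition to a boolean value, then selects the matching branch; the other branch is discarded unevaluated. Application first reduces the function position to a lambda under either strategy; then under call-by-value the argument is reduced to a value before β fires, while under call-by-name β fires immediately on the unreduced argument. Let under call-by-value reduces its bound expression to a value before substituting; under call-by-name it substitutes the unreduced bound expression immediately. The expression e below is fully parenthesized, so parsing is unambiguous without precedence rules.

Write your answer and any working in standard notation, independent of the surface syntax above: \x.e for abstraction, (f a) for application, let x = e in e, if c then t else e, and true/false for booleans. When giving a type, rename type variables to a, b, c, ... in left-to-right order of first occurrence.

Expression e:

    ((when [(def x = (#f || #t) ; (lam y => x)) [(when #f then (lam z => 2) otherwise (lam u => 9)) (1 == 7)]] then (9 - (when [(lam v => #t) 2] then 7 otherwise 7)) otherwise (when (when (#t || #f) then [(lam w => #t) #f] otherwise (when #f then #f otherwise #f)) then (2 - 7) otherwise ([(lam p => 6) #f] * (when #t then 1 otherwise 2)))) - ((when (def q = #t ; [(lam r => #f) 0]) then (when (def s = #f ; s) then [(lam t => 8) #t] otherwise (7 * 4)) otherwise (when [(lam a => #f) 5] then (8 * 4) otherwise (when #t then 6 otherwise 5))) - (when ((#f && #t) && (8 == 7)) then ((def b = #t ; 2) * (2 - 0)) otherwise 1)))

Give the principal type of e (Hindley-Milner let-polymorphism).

Answer: Int

Derivation:
  unify Bool ~ Bool
  unify Bool ~ Bool
let x : Bool
x : Bool
\y._ : a -> Bool
  unify Bool ~ Bool
\z._ : b -> Int
\u._ : c -> Int
  unify b -> Int ~ c -> Int
  unify b ~ c
  unify Int ~ Int
  unify Int ~ Int
  unify Int ~ Int
  unify c -> Int ~ Bool -> d
  unify c ~ Bool
  unify Int ~ d
_ _ : Int
  unify a -> Bool ~ Int -> e
  unify a ~ Int
  unify Bool ~ e
_ _ : Bool
  unify Bool ~ Bool
  unify Int ~ Int
\v._ : f -> Bool
  unify f -> Bool ~ Int -> g
  unify f ~ Int
  unify Bool ~ g
_ _ : Bool
  unify Bool ~ Bool
  unify Int ~ Int
  unify Int ~ Int
  unify Bool ~ Bool
  unify Bool ~ Bool
  unify Bool ~ Bool
\w._ : h -> Bool
  unify h -> Bool ~ Bool -> i
  unify h ~ Bool
  unify Bool ~ i
_ _ : Bool
  unify Bool ~ Bool
  unify Bool ~ Bool
  unify Bool ~ Bool
  unify Bool ~ Bool
  unify Int ~ Int
  unify Int ~ Int
\p._ : j -> Int
  unify j -> Int ~ Bool -> k
  unify j ~ Bool
  unify Int ~ k
_ _ : Int
  unify Int ~ Int
  unify Bool ~ Bool
  unify Int ~ Int
  unify Int ~ Int
  unify Int ~ Int
  unify Int ~ Int
  unify Int ~ Int
let q : Bool
\r._ : l -> Bool
  unify l -> Bool ~ Int -> m
  unify l ~ Int
  unify Bool ~ m
_ _ : Bool
  unify Bool ~ Bool
let s : Bool
s : Bool
  unify Bool ~ Bool
\t._ : n -> Int
  unify n -> Int ~ Bool -> o
  unify n ~ Bool
  unify Int ~ o
_ _ : Int
  unify Int ~ Int
  unify Int ~ Int
  unify Int ~ Int
\a._ : p -> Bool
  unify p -> Bool ~ Int -> q
  unify p ~ Int
  unify Bool ~ q
_ _ : Bool
  unify Bool ~ Bool
  unify Int ~ Int
  unify Int ~ Int
  unify Bool ~ Bool
  unify Int ~ Int
  unify Int ~ Int
  unify Int ~ Int
  unify Int ~ Int
  unify Bool ~ Bool
  unify Bool ~ Bool
  unify Bool ~ Bool
  unify Int ~ Int
  unify Int ~ Int
  unify Bool ~ Bool
  unify Bool ~ Bool
let b : Bool
  unify Int ~ Int
  unify Int ~ Int
  unify Int ~ Int
  unify Int ~ Int
  unify Int ~ Int
  unify Int ~ Int
  unify Int ~ Int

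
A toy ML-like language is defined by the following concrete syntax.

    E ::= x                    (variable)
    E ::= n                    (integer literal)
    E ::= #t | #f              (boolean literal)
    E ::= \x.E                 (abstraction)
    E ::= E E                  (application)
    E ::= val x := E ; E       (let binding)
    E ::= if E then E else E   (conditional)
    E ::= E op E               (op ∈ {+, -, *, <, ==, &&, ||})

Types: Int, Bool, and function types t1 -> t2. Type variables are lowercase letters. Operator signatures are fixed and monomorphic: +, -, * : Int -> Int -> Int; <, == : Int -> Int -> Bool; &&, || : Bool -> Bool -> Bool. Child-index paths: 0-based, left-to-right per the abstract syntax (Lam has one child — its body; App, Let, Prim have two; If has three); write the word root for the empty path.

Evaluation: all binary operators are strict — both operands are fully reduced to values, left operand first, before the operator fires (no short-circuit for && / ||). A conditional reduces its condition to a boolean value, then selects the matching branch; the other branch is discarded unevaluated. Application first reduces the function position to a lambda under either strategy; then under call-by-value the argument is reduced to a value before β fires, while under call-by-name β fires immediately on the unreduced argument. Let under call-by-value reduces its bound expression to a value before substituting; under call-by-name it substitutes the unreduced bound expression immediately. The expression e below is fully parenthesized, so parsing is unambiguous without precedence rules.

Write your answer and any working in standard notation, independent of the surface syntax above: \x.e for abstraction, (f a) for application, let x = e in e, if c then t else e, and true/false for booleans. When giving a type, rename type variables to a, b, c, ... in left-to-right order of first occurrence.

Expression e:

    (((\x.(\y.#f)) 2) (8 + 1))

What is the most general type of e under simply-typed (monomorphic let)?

Trace:
\y._ : b -> Bool
\x._ : a -> b -> Bool
  unify a -> b -> Bool ~ Int -> c
  unify a ~ Int
  unify b -> Bool ~ c
_ _ : b -> Bool
  unify Int ~ Int
  unify Int ~ Int
  unify b -> Bool ~ Int -> d
  unify b ~ Int
  unify Bool ~ d
_ _ : Bool

Answer: Bool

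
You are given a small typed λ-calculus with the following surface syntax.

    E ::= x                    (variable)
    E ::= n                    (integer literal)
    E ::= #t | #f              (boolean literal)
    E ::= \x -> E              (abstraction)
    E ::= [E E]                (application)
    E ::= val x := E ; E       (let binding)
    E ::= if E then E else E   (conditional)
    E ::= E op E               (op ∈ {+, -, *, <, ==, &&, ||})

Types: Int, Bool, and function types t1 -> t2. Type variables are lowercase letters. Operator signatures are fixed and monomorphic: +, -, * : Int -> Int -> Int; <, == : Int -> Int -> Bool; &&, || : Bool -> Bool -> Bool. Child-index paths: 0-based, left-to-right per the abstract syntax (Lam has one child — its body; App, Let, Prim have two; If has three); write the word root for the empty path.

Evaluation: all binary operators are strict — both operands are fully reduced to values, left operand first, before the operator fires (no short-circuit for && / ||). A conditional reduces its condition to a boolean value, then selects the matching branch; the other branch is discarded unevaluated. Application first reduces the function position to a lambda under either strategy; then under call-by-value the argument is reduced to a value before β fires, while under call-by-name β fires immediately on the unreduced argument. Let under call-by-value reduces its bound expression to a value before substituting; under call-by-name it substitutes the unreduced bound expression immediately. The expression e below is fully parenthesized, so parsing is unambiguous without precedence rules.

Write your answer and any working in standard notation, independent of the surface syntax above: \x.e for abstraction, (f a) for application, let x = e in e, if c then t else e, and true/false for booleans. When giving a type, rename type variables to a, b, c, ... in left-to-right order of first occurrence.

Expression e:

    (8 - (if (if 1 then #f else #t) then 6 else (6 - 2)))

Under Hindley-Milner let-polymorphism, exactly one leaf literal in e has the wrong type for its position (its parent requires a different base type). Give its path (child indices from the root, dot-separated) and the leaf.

Trace:
  unify Int ~ Int
  unify Int ~ Bool
  FAIL: mismatch Int ~ Bool

Answer: 1.0.0 : 1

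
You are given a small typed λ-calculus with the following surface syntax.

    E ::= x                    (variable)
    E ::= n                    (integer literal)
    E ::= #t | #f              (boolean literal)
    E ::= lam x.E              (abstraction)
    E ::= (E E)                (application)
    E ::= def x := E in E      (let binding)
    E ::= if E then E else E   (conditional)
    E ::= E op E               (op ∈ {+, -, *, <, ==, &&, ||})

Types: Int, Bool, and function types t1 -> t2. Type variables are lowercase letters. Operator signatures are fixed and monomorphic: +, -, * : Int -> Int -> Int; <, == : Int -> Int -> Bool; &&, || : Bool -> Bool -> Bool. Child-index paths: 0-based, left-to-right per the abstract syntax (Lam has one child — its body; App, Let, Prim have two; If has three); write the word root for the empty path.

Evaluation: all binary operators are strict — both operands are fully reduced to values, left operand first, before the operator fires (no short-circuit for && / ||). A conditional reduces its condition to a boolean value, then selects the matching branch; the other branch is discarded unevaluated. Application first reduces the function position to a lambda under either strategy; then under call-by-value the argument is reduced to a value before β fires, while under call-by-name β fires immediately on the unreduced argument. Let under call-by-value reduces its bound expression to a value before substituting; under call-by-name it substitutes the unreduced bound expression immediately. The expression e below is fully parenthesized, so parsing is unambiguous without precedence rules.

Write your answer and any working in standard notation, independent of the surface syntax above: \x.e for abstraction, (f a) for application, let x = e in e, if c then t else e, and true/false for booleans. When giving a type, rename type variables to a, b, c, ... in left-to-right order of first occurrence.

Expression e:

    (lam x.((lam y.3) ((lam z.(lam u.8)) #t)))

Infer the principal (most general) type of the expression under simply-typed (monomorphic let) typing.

Answer: a -> Int

Derivation:
\y._ : b -> Int
\u._ : d -> Int
\z._ : c -> d -> Int
  unify c -> d -> Int ~ Bool -> e
  unify c ~ Bool
  unify d -> Int ~ e
_ _ : d -> Int
  unify b -> Int ~ (d -> Int) -> f
  unify b ~ d -> Int
  unify Int ~ f
_ _ : Int
\x._ : a -> Int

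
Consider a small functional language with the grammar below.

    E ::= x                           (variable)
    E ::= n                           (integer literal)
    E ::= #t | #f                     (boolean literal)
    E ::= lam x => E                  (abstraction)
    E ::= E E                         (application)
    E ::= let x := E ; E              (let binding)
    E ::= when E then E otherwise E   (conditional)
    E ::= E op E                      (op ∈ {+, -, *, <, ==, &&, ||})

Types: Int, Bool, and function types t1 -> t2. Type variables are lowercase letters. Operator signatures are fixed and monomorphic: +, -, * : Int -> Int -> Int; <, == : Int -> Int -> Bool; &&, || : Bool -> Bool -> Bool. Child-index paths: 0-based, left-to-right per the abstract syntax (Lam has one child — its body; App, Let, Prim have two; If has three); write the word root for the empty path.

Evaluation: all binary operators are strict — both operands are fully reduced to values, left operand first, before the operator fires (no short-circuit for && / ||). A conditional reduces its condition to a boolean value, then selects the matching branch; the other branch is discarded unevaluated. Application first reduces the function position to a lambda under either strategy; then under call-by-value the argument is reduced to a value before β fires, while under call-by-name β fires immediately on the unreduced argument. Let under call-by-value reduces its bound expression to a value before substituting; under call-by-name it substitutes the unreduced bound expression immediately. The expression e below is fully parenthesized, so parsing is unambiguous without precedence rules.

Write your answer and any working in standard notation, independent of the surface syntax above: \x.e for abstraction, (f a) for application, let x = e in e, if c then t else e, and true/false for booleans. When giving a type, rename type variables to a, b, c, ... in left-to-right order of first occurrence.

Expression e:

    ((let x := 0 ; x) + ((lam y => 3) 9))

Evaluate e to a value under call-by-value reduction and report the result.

Derivation:
step 0: ((let x = 0 in x) + ((\y.3) 9))
step 1: [let@0] (0 + ((\y.3) 9))
step 2: [beta@1] (0 + 3)
step 3: [delta@root] 3

Answer: 3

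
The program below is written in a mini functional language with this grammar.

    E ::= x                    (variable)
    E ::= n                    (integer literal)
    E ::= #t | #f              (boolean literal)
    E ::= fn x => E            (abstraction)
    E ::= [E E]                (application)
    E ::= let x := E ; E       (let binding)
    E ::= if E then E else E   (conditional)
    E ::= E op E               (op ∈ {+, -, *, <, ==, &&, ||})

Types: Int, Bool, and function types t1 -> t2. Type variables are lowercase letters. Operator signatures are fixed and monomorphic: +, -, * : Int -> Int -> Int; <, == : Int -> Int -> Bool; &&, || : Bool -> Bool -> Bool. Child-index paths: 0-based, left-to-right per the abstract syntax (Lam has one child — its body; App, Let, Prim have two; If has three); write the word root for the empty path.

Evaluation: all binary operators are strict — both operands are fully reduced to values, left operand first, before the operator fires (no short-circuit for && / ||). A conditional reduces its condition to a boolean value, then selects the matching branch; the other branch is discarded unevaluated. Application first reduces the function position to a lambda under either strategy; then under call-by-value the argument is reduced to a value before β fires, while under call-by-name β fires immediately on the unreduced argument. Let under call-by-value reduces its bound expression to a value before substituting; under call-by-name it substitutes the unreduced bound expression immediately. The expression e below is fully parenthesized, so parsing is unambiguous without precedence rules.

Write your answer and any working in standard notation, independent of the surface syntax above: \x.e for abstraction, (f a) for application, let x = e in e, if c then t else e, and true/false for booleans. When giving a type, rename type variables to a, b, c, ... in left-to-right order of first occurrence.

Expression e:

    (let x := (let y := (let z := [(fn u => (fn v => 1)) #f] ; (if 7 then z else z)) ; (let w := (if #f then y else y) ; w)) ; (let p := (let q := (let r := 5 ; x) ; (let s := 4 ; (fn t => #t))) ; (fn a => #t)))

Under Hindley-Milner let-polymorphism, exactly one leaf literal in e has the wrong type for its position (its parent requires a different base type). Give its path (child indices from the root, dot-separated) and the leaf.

Trace:
\v._ : b -> Int
\u._ : a -> b -> Int
  unify a -> b -> Int ~ Bool -> c
  unify a ~ Bool
  unify b -> Int ~ c
_ _ : b -> Int
let z : forall. b -> Int
  unify Int ~ Bool
  FAIL: mismatch Int ~ Bool

Answer: 0.0.1.0 : 7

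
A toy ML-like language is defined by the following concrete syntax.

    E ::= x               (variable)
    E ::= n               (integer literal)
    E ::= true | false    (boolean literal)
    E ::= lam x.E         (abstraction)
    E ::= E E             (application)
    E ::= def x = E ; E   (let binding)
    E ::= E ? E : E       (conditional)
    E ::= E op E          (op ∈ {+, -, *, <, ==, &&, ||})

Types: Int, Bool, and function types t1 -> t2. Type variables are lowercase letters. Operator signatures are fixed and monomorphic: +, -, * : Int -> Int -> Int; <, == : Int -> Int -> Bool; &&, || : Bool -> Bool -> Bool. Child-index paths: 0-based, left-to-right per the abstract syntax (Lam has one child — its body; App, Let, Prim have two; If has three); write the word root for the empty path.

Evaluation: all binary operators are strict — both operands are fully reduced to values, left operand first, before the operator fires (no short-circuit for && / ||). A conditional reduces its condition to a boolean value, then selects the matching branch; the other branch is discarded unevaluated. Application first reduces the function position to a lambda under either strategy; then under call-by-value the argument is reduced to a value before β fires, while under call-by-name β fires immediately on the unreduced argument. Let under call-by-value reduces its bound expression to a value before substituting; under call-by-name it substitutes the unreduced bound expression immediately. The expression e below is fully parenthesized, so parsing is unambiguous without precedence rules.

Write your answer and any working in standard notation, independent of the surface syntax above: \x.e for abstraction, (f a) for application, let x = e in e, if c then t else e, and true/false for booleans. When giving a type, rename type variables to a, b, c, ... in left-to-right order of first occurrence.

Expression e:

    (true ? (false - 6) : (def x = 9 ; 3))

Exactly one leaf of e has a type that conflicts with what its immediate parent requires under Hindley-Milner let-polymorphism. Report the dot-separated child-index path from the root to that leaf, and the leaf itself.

Answer: 1.0 : false

Trace:
  unify Bool ~ Bool
  unify Bool ~ Int
  FAIL: mismatch Bool ~ Int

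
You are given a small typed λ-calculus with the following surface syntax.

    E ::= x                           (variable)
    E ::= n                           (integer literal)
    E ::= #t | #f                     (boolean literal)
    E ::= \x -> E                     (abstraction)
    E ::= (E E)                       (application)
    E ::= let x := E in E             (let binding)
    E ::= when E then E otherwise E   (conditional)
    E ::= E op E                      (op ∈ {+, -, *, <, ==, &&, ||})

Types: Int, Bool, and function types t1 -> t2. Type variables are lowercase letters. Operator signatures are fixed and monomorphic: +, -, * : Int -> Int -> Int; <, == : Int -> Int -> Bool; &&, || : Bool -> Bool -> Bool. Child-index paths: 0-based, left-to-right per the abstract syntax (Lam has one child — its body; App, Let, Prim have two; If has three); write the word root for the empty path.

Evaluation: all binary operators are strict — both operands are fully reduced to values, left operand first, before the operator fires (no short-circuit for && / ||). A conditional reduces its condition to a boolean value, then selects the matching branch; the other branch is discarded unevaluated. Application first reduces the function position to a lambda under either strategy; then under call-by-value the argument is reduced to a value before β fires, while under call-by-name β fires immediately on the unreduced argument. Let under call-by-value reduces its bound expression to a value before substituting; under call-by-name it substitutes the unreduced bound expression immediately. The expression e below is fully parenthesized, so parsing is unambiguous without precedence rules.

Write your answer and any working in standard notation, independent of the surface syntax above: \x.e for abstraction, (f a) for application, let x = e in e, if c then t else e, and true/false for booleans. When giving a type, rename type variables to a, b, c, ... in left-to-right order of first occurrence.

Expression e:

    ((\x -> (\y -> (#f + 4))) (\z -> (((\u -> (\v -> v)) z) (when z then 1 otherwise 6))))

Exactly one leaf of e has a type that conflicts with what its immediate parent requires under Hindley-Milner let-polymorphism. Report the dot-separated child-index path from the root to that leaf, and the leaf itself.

Trace:
  unify Bool ~ Int
  FAIL: mismatch Bool ~ Int

Answer: 0.0.0.0 : false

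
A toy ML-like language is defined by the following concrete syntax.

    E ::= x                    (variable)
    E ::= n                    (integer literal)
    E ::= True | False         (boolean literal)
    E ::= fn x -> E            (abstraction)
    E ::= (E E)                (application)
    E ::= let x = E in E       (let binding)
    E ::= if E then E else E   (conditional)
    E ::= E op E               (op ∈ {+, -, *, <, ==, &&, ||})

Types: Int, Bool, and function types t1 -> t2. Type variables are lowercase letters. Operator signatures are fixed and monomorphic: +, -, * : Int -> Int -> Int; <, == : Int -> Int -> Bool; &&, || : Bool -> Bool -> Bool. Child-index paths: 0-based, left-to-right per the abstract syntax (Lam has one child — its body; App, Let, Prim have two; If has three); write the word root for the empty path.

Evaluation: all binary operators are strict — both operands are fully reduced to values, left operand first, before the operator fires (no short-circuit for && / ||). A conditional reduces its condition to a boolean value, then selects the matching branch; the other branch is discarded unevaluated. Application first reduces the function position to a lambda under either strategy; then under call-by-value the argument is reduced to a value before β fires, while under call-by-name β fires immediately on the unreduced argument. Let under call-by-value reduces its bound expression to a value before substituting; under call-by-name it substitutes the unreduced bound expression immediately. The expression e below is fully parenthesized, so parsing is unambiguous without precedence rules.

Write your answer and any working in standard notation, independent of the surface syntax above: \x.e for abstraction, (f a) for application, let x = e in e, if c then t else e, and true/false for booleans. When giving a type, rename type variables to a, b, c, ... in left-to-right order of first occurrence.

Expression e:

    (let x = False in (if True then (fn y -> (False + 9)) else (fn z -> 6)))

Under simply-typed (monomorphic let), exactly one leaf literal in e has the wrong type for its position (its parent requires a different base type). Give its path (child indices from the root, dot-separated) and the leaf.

Trace:
let x : Bool
  unify Bool ~ Bool
  unify Bool ~ Int
  FAIL: mismatch Bool ~ Int

Answer: 1.1.0.0 : false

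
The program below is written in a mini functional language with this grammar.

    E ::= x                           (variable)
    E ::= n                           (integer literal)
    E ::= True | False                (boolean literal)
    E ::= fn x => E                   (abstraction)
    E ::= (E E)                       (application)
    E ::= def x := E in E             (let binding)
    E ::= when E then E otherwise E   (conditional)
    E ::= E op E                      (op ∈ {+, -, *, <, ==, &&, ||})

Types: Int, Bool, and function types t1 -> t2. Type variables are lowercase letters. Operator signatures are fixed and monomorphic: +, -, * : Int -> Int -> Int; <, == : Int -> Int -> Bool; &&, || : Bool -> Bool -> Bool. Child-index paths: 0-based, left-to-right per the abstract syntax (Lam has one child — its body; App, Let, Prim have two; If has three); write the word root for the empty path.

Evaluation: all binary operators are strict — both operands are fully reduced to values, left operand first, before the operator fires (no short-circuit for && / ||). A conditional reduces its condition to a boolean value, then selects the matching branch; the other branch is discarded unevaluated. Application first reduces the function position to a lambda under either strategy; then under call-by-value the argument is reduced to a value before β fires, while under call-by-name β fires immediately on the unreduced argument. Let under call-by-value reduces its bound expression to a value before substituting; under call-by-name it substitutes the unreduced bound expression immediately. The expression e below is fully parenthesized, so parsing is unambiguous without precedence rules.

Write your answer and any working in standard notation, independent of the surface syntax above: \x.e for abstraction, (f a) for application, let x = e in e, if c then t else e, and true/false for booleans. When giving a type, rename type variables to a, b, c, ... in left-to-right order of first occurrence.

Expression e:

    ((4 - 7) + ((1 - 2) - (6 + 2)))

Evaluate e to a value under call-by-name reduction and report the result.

Answer: -12

Working:
step 0: ((4 - 7) + ((1 - 2) - (6 + 2)))
step 1: [delta@0] (-3 + ((1 - 2) - (6 + 2)))
step 2: [delta@1.0] (-3 + (-1 - (6 + 2)))
step 3: [delta@1.1] (-3 + (-1 - 8))
step 4: [delta@1] (-3 + -9)
step 5: [delta@root] -12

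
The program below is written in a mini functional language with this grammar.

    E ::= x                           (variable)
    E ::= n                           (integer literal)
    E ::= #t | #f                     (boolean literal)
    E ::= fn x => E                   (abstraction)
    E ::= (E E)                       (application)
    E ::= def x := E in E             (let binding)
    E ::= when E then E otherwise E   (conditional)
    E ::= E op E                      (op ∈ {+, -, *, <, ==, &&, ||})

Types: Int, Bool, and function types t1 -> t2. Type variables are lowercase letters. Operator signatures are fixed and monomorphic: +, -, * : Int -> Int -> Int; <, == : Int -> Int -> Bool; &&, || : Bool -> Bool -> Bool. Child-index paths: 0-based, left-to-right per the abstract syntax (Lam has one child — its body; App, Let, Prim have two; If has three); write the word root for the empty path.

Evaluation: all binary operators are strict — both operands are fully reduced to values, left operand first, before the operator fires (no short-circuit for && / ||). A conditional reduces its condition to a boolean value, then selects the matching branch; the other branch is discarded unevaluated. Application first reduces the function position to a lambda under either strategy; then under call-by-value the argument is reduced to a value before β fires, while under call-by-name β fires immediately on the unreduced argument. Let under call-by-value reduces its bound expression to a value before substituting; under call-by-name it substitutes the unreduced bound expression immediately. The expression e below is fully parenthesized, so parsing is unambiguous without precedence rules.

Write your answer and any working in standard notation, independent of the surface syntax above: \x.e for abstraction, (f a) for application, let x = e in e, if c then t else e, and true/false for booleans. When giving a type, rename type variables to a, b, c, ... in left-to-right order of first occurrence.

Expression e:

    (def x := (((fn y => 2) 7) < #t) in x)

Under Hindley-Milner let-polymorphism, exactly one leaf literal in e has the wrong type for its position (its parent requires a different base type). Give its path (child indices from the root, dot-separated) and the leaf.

Answer: 0.1 : true

Trace:
\y._ : a -> Int
  unify a -> Int ~ Int -> b
  unify a ~ Int
  unify Int ~ b
_ _ : Int
  unify Int ~ Int
  unify Bool ~ Int
  FAIL: mismatch Bool ~ Int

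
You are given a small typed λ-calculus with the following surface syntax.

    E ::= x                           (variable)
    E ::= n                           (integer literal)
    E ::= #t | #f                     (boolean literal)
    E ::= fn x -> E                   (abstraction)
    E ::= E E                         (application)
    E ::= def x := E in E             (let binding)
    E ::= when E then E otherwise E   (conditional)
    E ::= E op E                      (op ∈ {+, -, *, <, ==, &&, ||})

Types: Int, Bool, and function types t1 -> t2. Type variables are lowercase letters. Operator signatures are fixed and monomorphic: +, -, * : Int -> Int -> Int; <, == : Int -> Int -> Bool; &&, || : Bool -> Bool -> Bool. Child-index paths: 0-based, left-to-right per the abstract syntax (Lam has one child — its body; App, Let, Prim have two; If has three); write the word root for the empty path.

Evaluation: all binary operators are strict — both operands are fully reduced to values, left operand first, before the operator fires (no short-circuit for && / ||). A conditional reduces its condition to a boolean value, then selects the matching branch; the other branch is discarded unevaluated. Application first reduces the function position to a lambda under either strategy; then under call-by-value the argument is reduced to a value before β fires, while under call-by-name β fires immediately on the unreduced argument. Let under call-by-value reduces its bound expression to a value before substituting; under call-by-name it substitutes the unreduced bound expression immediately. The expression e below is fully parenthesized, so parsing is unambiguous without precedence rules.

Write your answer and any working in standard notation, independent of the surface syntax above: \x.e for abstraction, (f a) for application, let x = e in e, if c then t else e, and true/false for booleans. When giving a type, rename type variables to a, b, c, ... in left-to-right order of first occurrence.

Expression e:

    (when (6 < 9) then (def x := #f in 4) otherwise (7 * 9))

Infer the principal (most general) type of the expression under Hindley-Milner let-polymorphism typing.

Answer: Int

Working:
  unify Int ~ Int
  unify Int ~ Int
  unify Bool ~ Bool
let x : Bool
  unify Int ~ Int
  unify Int ~ Int
  unify Int ~ Int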